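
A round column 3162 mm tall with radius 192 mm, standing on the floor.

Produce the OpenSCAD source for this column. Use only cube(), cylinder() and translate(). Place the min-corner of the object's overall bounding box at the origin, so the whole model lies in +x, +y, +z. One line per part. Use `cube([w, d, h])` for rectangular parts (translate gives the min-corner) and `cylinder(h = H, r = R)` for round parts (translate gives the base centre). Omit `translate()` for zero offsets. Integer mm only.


translate([192, 192, 0]) cylinder(h = 3162, r = 192);


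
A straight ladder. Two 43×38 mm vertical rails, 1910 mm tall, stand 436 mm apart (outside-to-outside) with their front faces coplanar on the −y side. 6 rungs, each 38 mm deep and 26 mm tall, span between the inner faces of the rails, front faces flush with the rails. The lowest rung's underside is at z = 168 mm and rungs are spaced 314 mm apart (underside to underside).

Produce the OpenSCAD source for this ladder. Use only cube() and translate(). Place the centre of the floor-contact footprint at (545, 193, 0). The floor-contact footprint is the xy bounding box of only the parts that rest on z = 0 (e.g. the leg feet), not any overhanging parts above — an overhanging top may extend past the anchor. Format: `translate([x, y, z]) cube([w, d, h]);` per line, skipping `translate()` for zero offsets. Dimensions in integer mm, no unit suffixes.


// rung span = 436 - 2*43 = 350
// rung[k] z = 168 + k*314
translate([327, 174, 0]) cube([43, 38, 1910]);
translate([720, 174, 0]) cube([43, 38, 1910]);
translate([370, 174, 168]) cube([350, 38, 26]);
translate([370, 174, 482]) cube([350, 38, 26]);
translate([370, 174, 796]) cube([350, 38, 26]);
translate([370, 174, 1110]) cube([350, 38, 26]);
translate([370, 174, 1424]) cube([350, 38, 26]);
translate([370, 174, 1738]) cube([350, 38, 26]);


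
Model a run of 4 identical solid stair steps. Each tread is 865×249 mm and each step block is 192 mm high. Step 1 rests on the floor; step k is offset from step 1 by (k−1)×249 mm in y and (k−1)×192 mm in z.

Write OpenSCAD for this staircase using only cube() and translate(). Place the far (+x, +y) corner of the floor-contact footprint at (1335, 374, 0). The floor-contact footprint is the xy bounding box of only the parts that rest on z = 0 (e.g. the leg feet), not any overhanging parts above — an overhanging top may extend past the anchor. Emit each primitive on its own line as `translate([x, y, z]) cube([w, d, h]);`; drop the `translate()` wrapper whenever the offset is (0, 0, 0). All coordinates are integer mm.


translate([470, 125, 0]) cube([865, 249, 192]);
translate([470, 374, 192]) cube([865, 249, 192]);
translate([470, 623, 384]) cube([865, 249, 192]);
translate([470, 872, 576]) cube([865, 249, 192]);


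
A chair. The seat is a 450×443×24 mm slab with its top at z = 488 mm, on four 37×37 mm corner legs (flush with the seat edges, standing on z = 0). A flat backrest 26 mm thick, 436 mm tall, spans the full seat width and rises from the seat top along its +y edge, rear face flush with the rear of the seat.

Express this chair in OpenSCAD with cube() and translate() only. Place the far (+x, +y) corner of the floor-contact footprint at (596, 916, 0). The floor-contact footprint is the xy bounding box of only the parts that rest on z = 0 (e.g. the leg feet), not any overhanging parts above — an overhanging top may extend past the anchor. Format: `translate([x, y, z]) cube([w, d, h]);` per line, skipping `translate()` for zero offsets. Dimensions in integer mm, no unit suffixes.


translate([146, 473, 464]) cube([450, 443, 24]);
translate([146, 473, 0]) cube([37, 37, 464]);
translate([559, 473, 0]) cube([37, 37, 464]);
translate([146, 879, 0]) cube([37, 37, 464]);
translate([559, 879, 0]) cube([37, 37, 464]);
translate([146, 890, 488]) cube([450, 26, 436]);


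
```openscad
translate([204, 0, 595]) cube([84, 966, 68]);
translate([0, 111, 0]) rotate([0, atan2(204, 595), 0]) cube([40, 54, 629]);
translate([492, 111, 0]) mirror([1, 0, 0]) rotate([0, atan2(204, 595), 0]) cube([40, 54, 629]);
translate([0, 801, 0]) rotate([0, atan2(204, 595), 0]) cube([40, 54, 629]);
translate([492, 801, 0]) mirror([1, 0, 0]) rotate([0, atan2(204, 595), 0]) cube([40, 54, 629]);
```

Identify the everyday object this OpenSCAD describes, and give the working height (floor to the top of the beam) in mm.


A sawhorse. The overall height is 663 mm.

A beam across two mirrored pairs of raked legs — a sawhorse. The beam's underside is at z = 595 (matching the legs' vertical rise in atan2(204, 595)) and the beam is 68 mm tall, so its top is at 595 + 68 = 663 mm. The raked legs top out at the beam's underside, so that is the highest point.


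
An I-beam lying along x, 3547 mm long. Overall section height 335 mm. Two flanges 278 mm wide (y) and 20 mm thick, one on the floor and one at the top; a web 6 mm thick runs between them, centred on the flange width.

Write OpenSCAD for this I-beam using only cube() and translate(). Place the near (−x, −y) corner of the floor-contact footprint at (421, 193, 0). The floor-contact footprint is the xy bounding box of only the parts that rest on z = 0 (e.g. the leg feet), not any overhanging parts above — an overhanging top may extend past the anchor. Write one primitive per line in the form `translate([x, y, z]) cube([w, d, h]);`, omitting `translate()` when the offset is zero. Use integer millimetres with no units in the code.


translate([421, 193, 0]) cube([3547, 278, 20]);
translate([421, 329, 20]) cube([3547, 6, 295]);
translate([421, 193, 315]) cube([3547, 278, 20]);


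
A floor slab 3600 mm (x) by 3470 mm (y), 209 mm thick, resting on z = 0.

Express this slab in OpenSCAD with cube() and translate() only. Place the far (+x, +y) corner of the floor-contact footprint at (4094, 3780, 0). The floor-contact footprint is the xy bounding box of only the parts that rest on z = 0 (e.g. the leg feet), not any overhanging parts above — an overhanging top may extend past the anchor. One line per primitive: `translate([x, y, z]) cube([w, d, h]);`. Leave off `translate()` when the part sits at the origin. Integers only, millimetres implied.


translate([494, 310, 0]) cube([3600, 3470, 209]);


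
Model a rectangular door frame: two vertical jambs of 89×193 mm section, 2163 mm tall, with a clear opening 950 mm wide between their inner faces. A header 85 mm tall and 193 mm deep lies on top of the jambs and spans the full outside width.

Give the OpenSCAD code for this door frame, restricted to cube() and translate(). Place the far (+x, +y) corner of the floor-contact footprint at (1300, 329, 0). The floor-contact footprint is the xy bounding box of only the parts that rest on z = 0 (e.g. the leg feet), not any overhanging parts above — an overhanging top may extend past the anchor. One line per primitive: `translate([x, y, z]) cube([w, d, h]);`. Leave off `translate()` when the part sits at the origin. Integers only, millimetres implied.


translate([172, 136, 0]) cube([89, 193, 2163]);
translate([1211, 136, 0]) cube([89, 193, 2163]);
translate([172, 136, 2163]) cube([1128, 193, 85]);


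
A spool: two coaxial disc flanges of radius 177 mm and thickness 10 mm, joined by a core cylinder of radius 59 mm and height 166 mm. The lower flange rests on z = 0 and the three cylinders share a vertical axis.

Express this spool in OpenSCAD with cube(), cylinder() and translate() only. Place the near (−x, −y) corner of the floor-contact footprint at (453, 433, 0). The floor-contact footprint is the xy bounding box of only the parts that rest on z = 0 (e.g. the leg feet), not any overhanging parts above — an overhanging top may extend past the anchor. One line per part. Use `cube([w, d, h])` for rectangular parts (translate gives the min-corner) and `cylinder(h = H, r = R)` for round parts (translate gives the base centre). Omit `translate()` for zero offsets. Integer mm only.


translate([630, 610, 0]) cylinder(h = 10, r = 177);
translate([630, 610, 10]) cylinder(h = 166, r = 59);
translate([630, 610, 176]) cylinder(h = 10, r = 177);


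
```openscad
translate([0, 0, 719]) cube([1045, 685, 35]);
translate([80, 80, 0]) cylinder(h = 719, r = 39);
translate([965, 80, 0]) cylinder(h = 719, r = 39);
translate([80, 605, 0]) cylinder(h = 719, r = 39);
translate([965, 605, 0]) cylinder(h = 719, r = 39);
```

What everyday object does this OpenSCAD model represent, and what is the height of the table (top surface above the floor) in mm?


A table. The table height is 754 mm.

A 1045×685×35 slab sits at z = 719 on four Ø78 mm round legs — a table. The top surface is at 719 + 35 = 754 mm.


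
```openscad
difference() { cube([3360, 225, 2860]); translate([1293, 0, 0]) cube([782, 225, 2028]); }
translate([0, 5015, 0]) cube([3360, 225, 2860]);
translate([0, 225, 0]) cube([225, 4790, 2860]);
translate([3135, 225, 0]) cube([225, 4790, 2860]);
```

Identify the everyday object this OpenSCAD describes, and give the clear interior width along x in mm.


A single room. The interior width is 2910 mm.

Four walls enclosing a rectangle with a door in the front wall — a room. Outside width 3360 minus two 225 mm walls gives 2910 mm.


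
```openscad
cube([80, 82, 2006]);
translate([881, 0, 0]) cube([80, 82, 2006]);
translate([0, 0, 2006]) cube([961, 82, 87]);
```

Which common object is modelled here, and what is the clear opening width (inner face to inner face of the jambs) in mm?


A door frame. The clear opening width is 801 mm.

Two 2006 mm tall posts with a header on top — a door frame. The left jamb is 80 mm wide at x = 0; the right jamb starts at x = 881. The clear opening is 881 − 80 = 801 mm.


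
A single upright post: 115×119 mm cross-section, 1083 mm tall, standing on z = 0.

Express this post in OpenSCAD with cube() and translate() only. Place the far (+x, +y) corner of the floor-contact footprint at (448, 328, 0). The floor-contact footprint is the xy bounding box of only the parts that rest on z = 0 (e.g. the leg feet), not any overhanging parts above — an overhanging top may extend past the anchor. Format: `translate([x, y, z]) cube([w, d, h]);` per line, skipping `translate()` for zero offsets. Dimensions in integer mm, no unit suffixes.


translate([333, 209, 0]) cube([115, 119, 1083]);


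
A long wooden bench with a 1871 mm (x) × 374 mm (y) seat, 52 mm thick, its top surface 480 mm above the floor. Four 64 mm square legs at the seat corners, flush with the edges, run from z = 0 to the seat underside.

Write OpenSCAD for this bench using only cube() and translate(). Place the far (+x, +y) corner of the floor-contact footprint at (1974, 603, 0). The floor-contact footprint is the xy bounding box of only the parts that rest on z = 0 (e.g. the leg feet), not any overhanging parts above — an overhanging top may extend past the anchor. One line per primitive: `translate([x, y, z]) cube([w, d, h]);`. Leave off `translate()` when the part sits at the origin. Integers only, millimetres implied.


translate([103, 229, 428]) cube([1871, 374, 52]);
translate([103, 229, 0]) cube([64, 64, 428]);
translate([103, 539, 0]) cube([64, 64, 428]);
translate([1910, 229, 0]) cube([64, 64, 428]);
translate([1910, 539, 0]) cube([64, 64, 428]);


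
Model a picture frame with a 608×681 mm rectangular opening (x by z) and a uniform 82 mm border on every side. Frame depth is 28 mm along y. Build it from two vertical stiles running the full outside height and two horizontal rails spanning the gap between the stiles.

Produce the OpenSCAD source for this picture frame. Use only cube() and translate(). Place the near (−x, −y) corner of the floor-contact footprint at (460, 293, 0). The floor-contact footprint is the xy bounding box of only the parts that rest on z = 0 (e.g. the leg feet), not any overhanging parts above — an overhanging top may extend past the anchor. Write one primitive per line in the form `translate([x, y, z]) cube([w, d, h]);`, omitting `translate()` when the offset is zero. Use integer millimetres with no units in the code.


translate([460, 293, 0]) cube([82, 28, 845]);
translate([1150, 293, 0]) cube([82, 28, 845]);
translate([542, 293, 0]) cube([608, 28, 82]);
translate([542, 293, 763]) cube([608, 28, 82]);


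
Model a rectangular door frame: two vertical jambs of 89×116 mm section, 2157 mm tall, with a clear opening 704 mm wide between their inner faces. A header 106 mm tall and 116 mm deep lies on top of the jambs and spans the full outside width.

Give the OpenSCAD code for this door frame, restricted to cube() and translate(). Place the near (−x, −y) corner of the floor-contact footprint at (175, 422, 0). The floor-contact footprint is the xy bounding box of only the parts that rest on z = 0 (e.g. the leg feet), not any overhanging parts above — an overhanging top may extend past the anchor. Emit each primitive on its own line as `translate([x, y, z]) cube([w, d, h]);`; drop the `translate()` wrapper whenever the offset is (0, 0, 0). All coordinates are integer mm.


translate([175, 422, 0]) cube([89, 116, 2157]);
translate([968, 422, 0]) cube([89, 116, 2157]);
translate([175, 422, 2157]) cube([882, 116, 106]);


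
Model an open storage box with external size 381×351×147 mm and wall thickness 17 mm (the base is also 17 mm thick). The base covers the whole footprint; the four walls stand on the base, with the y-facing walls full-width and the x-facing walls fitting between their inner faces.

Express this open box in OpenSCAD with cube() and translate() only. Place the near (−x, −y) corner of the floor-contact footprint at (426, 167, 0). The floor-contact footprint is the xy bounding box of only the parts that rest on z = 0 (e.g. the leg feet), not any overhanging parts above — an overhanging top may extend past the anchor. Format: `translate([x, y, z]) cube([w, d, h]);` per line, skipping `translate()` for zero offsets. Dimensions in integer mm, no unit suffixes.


translate([426, 167, 0]) cube([381, 351, 17]);
translate([426, 167, 17]) cube([381, 17, 130]);
translate([426, 501, 17]) cube([381, 17, 130]);
translate([426, 184, 17]) cube([17, 317, 130]);
translate([790, 184, 17]) cube([17, 317, 130]);


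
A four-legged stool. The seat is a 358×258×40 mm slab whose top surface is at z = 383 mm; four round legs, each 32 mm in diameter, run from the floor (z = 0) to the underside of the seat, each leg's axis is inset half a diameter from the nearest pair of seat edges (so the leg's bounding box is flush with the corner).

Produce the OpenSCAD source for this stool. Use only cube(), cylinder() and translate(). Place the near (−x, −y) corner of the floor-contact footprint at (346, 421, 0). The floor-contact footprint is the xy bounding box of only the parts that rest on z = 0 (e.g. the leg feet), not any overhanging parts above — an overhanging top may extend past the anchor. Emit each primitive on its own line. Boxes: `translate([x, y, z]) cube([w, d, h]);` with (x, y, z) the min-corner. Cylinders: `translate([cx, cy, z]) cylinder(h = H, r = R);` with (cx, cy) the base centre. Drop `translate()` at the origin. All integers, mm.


// leg_h = 383 - 40 = 343
translate([346, 421, 343]) cube([358, 258, 40]);
translate([362, 437, 0]) cylinder(h = 343, r = 16);
translate([688, 437, 0]) cylinder(h = 343, r = 16);
translate([362, 663, 0]) cylinder(h = 343, r = 16);
translate([688, 663, 0]) cylinder(h = 343, r = 16);


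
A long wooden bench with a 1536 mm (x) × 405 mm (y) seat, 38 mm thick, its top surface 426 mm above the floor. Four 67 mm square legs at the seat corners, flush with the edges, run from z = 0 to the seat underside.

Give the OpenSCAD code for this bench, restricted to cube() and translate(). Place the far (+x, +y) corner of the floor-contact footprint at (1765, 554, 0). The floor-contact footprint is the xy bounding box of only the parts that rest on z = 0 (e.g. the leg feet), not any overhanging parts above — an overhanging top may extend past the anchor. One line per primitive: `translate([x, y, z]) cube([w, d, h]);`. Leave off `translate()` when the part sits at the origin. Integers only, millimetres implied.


// leg_h = 426 − 38 = 388
translate([229, 149, 388]) cube([1536, 405, 38]);
translate([229, 149, 0]) cube([67, 67, 388]);
translate([229, 487, 0]) cube([67, 67, 388]);
translate([1698, 149, 0]) cube([67, 67, 388]);
translate([1698, 487, 0]) cube([67, 67, 388]);


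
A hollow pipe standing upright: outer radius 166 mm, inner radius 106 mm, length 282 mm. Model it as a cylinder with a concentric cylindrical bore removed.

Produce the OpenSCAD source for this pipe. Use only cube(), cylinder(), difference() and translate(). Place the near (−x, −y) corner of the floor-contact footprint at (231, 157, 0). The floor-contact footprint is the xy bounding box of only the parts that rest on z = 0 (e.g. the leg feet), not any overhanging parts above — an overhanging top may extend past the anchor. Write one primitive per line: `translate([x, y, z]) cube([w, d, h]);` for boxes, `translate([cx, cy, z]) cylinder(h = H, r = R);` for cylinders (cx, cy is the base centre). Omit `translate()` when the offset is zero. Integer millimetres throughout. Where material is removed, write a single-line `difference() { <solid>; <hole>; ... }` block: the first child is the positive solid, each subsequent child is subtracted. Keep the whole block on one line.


difference() { translate([397, 323, 0]) cylinder(h = 282, r = 166); translate([397, 323, 0]) cylinder(h = 282, r = 106); }


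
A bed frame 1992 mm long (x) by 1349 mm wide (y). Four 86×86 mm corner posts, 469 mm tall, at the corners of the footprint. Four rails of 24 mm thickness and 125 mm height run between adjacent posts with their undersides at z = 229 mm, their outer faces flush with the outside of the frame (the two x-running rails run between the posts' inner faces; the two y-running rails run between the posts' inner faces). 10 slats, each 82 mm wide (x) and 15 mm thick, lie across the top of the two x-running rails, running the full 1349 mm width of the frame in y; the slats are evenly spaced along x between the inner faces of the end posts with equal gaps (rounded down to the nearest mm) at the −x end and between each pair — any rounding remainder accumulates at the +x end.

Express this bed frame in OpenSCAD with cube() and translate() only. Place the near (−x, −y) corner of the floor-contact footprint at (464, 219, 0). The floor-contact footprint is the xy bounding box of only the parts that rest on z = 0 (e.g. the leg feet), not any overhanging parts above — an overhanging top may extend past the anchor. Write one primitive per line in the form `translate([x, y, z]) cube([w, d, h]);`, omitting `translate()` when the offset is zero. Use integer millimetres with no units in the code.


// slat z = rail_z + rail_h = 229 + 125 = 354
// slat gap = ⌊(1820 − 10·82) / 11⌋ = 90
translate([464, 219, 0]) cube([86, 86, 469]);
translate([464, 1482, 0]) cube([86, 86, 469]);
translate([2370, 219, 0]) cube([86, 86, 469]);
translate([2370, 1482, 0]) cube([86, 86, 469]);
translate([550, 219, 229]) cube([1820, 24, 125]);
translate([550, 1544, 229]) cube([1820, 24, 125]);
translate([464, 305, 229]) cube([24, 1177, 125]);
translate([2432, 305, 229]) cube([24, 1177, 125]);
translate([640, 219, 354]) cube([82, 1349, 15]);
translate([812, 219, 354]) cube([82, 1349, 15]);
translate([984, 219, 354]) cube([82, 1349, 15]);
translate([1156, 219, 354]) cube([82, 1349, 15]);
translate([1328, 219, 354]) cube([82, 1349, 15]);
translate([1500, 219, 354]) cube([82, 1349, 15]);
translate([1672, 219, 354]) cube([82, 1349, 15]);
translate([1844, 219, 354]) cube([82, 1349, 15]);
translate([2016, 219, 354]) cube([82, 1349, 15]);
translate([2188, 219, 354]) cube([82, 1349, 15]);


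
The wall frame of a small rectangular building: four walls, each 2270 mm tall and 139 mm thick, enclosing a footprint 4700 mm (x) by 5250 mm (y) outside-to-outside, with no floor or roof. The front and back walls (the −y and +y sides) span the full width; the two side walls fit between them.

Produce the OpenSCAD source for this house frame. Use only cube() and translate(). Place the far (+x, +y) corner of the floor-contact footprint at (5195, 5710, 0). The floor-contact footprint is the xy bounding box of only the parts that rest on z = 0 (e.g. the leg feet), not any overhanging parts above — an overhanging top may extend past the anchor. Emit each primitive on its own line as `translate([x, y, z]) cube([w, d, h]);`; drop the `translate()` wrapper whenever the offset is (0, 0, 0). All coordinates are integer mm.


translate([495, 460, 0]) cube([4700, 139, 2270]);
translate([495, 5571, 0]) cube([4700, 139, 2270]);
translate([495, 599, 0]) cube([139, 4972, 2270]);
translate([5056, 599, 0]) cube([139, 4972, 2270]);


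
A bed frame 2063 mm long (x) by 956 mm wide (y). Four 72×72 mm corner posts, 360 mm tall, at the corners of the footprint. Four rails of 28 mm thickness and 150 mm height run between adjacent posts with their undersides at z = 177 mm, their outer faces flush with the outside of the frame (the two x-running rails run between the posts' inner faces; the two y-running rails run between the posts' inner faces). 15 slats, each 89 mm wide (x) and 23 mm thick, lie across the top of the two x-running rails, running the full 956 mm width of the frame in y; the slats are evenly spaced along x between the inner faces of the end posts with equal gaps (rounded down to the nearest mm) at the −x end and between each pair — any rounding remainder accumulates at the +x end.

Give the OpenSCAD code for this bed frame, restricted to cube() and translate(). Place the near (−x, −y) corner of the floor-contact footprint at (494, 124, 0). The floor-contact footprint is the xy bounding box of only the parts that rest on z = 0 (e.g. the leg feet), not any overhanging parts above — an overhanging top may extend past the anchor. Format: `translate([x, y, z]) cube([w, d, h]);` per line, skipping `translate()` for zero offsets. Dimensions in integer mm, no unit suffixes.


// slat z = rail_z + rail_h = 177 + 150 = 327
// slat gap = ⌊(1919 − 15·89) / 16⌋ = 36
translate([494, 124, 0]) cube([72, 72, 360]);
translate([494, 1008, 0]) cube([72, 72, 360]);
translate([2485, 124, 0]) cube([72, 72, 360]);
translate([2485, 1008, 0]) cube([72, 72, 360]);
translate([566, 124, 177]) cube([1919, 28, 150]);
translate([566, 1052, 177]) cube([1919, 28, 150]);
translate([494, 196, 177]) cube([28, 812, 150]);
translate([2529, 196, 177]) cube([28, 812, 150]);
translate([602, 124, 327]) cube([89, 956, 23]);
translate([727, 124, 327]) cube([89, 956, 23]);
translate([852, 124, 327]) cube([89, 956, 23]);
translate([977, 124, 327]) cube([89, 956, 23]);
translate([1102, 124, 327]) cube([89, 956, 23]);
translate([1227, 124, 327]) cube([89, 956, 23]);
translate([1352, 124, 327]) cube([89, 956, 23]);
translate([1477, 124, 327]) cube([89, 956, 23]);
translate([1602, 124, 327]) cube([89, 956, 23]);
translate([1727, 124, 327]) cube([89, 956, 23]);
translate([1852, 124, 327]) cube([89, 956, 23]);
translate([1977, 124, 327]) cube([89, 956, 23]);
translate([2102, 124, 327]) cube([89, 956, 23]);
translate([2227, 124, 327]) cube([89, 956, 23]);
translate([2352, 124, 327]) cube([89, 956, 23]);


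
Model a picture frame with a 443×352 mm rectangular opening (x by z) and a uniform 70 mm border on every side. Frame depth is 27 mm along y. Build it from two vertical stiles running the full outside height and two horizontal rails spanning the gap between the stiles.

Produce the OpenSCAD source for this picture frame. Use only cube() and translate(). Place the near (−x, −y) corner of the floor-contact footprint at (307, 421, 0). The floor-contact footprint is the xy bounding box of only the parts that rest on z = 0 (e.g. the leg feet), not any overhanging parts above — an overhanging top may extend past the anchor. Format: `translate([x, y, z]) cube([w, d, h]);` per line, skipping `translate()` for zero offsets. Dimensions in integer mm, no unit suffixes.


translate([307, 421, 0]) cube([70, 27, 492]);
translate([820, 421, 0]) cube([70, 27, 492]);
translate([377, 421, 0]) cube([443, 27, 70]);
translate([377, 421, 422]) cube([443, 27, 70]);


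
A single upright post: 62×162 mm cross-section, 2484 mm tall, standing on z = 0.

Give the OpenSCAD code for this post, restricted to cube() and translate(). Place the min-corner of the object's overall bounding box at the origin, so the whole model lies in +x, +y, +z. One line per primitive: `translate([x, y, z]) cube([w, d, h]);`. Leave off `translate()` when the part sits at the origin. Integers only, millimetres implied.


cube([62, 162, 2484]);


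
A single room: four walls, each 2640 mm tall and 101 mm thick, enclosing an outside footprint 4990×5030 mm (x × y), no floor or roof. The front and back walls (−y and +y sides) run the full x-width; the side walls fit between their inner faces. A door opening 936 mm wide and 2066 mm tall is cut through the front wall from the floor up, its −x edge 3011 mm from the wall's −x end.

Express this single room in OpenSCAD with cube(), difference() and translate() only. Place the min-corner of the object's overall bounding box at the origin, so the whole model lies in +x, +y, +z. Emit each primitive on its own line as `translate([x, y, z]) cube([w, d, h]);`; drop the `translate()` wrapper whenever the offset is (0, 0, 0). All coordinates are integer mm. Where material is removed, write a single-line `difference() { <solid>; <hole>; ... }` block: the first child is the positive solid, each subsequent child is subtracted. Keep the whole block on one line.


difference() { cube([4990, 101, 2640]); translate([3011, 0, 0]) cube([936, 101, 2066]); }
translate([0, 4929, 0]) cube([4990, 101, 2640]);
translate([0, 101, 0]) cube([101, 4828, 2640]);
translate([4889, 101, 0]) cube([101, 4828, 2640]);


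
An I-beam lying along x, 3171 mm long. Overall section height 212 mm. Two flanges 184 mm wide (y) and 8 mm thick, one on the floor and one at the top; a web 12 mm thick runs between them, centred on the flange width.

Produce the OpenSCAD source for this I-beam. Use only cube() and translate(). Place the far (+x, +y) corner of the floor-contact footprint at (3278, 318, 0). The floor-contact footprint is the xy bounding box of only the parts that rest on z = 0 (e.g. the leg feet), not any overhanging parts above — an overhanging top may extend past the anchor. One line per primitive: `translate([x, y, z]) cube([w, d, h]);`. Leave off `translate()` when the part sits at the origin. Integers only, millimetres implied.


translate([107, 134, 0]) cube([3171, 184, 8]);
translate([107, 220, 8]) cube([3171, 12, 196]);
translate([107, 134, 204]) cube([3171, 184, 8]);


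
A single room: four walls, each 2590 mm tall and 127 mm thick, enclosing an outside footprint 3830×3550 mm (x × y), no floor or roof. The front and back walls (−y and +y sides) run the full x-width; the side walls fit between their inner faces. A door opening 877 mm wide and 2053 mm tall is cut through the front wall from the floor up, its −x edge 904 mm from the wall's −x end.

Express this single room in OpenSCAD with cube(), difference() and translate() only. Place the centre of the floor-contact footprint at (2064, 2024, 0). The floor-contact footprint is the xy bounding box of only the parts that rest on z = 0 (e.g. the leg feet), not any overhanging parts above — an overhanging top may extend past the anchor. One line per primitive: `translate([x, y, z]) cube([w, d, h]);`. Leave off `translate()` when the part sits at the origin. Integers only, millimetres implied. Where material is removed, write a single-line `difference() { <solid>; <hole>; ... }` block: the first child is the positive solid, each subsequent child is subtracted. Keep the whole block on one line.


difference() { translate([149, 249, 0]) cube([3830, 127, 2590]); translate([1053, 249, 0]) cube([877, 127, 2053]); }
translate([149, 3672, 0]) cube([3830, 127, 2590]);
translate([149, 376, 0]) cube([127, 3296, 2590]);
translate([3852, 376, 0]) cube([127, 3296, 2590]);


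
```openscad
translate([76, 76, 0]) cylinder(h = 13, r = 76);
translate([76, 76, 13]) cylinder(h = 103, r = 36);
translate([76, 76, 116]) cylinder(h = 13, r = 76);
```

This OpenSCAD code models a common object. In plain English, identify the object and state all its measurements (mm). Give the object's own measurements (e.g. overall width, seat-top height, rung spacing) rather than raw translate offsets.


A spool: two coaxial disc flanges of radius 76 mm and thickness 13 mm, joined by a core cylinder of radius 36 mm and height 103 mm. The lower flange rests on z = 0 and the three cylinders share a vertical axis.


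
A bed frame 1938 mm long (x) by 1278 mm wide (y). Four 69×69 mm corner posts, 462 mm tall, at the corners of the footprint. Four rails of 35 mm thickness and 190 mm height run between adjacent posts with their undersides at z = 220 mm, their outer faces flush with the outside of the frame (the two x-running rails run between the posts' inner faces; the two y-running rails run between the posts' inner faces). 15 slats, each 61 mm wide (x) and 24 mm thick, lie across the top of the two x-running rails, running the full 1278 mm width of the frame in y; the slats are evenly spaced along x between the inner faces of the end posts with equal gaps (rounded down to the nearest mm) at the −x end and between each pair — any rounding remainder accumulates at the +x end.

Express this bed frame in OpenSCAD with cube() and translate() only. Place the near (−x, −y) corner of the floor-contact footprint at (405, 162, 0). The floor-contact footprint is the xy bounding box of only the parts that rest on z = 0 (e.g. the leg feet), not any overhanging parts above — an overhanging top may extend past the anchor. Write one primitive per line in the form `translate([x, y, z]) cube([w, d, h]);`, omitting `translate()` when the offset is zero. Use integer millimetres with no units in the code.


translate([405, 162, 0]) cube([69, 69, 462]);
translate([405, 1371, 0]) cube([69, 69, 462]);
translate([2274, 162, 0]) cube([69, 69, 462]);
translate([2274, 1371, 0]) cube([69, 69, 462]);
translate([474, 162, 220]) cube([1800, 35, 190]);
translate([474, 1405, 220]) cube([1800, 35, 190]);
translate([405, 231, 220]) cube([35, 1140, 190]);
translate([2308, 231, 220]) cube([35, 1140, 190]);
translate([529, 162, 410]) cube([61, 1278, 24]);
translate([645, 162, 410]) cube([61, 1278, 24]);
translate([761, 162, 410]) cube([61, 1278, 24]);
translate([877, 162, 410]) cube([61, 1278, 24]);
translate([993, 162, 410]) cube([61, 1278, 24]);
translate([1109, 162, 410]) cube([61, 1278, 24]);
translate([1225, 162, 410]) cube([61, 1278, 24]);
translate([1341, 162, 410]) cube([61, 1278, 24]);
translate([1457, 162, 410]) cube([61, 1278, 24]);
translate([1573, 162, 410]) cube([61, 1278, 24]);
translate([1689, 162, 410]) cube([61, 1278, 24]);
translate([1805, 162, 410]) cube([61, 1278, 24]);
translate([1921, 162, 410]) cube([61, 1278, 24]);
translate([2037, 162, 410]) cube([61, 1278, 24]);
translate([2153, 162, 410]) cube([61, 1278, 24]);


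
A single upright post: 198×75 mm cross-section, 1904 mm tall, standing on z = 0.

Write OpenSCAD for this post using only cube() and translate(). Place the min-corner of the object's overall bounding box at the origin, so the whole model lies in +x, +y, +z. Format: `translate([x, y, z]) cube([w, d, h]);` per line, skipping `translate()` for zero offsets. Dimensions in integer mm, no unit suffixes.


cube([198, 75, 1904]);


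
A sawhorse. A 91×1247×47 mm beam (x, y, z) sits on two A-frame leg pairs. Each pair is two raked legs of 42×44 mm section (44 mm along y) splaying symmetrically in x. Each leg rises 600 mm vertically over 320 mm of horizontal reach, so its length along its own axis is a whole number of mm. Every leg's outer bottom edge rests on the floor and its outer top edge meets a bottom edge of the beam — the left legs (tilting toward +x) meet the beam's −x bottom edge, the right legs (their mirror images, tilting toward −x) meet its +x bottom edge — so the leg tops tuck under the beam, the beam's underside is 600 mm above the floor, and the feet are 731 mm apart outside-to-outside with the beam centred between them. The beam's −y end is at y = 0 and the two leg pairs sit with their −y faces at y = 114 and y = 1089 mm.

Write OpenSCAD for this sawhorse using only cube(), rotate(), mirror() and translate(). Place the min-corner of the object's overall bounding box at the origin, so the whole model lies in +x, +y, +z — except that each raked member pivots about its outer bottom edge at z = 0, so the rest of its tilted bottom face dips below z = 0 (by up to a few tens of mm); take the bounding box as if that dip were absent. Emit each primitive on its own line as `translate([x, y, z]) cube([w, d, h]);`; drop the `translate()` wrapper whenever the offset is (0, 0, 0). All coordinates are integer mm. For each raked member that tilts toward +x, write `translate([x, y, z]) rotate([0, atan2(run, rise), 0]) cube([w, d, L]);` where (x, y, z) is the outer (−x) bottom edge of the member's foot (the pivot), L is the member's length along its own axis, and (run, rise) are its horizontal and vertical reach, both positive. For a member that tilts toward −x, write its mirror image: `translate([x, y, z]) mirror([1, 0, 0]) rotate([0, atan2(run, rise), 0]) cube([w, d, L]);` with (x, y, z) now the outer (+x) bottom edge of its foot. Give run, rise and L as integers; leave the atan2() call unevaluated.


translate([320, 0, 600]) cube([91, 1247, 47]);
translate([0, 114, 0]) rotate([0, atan2(320, 600), 0]) cube([42, 44, 680]);
translate([731, 114, 0]) mirror([1, 0, 0]) rotate([0, atan2(320, 600), 0]) cube([42, 44, 680]);
translate([0, 1089, 0]) rotate([0, atan2(320, 600), 0]) cube([42, 44, 680]);
translate([731, 1089, 0]) mirror([1, 0, 0]) rotate([0, atan2(320, 600), 0]) cube([42, 44, 680]);


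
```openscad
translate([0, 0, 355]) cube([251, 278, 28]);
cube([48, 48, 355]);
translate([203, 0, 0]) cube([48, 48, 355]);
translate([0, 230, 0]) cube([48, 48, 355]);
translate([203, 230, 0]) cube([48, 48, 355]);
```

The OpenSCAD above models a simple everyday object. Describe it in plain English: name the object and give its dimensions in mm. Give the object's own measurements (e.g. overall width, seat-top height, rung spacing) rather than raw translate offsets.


A four-legged stool. The seat is a 251×278×28 mm slab whose top surface is at z = 383 mm; four square legs, each 48×48 mm in cross-section, run from the floor (z = 0) to the underside of the seat, each flush with a corner of the seat.


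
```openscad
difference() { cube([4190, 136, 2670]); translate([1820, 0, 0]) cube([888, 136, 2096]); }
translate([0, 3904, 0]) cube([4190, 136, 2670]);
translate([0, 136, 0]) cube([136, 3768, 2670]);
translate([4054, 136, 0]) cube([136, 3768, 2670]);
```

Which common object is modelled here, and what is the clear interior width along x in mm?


A single room. The interior width is 3918 mm.

Four walls enclosing a rectangle with a door in the front wall — a room. Outside width 4190 minus two 136 mm walls gives 3918 mm.


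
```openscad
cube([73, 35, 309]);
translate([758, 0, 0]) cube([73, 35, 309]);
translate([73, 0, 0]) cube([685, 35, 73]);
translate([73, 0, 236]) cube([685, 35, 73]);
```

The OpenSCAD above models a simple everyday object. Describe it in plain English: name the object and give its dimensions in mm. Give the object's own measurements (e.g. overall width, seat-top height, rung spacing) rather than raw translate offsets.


A rectangular picture frame lying in the x–z plane (depth along y). The opening is 685 mm wide (x) by 163 mm tall (z), surrounded by a border 73 mm wide on all four sides. The frame is 35 mm deep and is made of two full-height vertical stiles with two horizontal rails fitted between them.


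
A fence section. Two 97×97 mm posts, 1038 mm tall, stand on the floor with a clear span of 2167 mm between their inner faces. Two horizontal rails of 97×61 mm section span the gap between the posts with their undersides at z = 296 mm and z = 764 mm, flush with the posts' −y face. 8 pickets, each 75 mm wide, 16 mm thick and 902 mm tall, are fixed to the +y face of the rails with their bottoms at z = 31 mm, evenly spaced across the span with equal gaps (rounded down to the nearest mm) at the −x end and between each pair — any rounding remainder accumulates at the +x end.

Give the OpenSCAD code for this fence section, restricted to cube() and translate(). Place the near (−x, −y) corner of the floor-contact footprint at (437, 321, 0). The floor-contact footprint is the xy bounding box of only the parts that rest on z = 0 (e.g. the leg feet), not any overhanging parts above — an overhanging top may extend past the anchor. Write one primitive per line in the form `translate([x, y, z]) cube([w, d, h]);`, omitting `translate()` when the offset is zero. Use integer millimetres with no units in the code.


translate([437, 321, 0]) cube([97, 97, 1038]);
translate([2701, 321, 0]) cube([97, 97, 1038]);
translate([534, 321, 296]) cube([2167, 97, 61]);
translate([534, 321, 764]) cube([2167, 97, 61]);
translate([708, 418, 31]) cube([75, 16, 902]);
translate([957, 418, 31]) cube([75, 16, 902]);
translate([1206, 418, 31]) cube([75, 16, 902]);
translate([1455, 418, 31]) cube([75, 16, 902]);
translate([1704, 418, 31]) cube([75, 16, 902]);
translate([1953, 418, 31]) cube([75, 16, 902]);
translate([2202, 418, 31]) cube([75, 16, 902]);
translate([2451, 418, 31]) cube([75, 16, 902]);


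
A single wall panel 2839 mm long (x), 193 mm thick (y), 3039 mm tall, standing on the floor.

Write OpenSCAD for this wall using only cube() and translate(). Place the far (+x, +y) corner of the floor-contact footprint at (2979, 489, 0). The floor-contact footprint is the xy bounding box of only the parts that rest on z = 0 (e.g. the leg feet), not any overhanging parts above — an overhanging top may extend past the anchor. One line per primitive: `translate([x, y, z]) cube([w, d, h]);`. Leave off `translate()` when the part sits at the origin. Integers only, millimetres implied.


translate([140, 296, 0]) cube([2839, 193, 3039]);


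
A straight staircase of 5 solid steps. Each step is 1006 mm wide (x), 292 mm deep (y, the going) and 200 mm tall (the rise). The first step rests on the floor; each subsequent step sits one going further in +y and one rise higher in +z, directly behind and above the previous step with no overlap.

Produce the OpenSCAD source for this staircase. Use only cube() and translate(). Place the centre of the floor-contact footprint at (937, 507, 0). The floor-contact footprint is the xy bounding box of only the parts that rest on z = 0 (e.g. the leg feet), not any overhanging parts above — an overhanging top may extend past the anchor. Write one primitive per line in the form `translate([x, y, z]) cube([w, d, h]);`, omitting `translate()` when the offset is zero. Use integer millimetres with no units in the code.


translate([434, 361, 0]) cube([1006, 292, 200]);
translate([434, 653, 200]) cube([1006, 292, 200]);
translate([434, 945, 400]) cube([1006, 292, 200]);
translate([434, 1237, 600]) cube([1006, 292, 200]);
translate([434, 1529, 800]) cube([1006, 292, 200]);


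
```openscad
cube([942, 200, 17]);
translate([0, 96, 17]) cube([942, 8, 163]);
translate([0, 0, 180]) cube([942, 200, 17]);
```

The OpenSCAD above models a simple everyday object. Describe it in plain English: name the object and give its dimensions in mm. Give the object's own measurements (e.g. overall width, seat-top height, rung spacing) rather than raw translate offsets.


An I-beam lying along x, 942 mm long. Overall section height 197 mm. Two flanges 200 mm wide (y) and 17 mm thick, one on the floor and one at the top; a web 8 mm thick runs between them, centred on the flange width.


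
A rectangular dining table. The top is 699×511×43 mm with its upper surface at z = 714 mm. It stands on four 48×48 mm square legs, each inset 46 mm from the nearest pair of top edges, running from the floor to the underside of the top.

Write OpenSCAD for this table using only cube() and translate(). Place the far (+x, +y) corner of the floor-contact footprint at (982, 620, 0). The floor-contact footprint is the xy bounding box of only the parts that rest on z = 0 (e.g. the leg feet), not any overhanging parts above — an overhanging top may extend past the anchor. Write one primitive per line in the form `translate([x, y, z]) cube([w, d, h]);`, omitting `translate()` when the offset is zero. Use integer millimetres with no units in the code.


// leg_h = 714 - 43 = 671
translate([329, 155, 671]) cube([699, 511, 43]);
translate([375, 201, 0]) cube([48, 48, 671]);
translate([934, 201, 0]) cube([48, 48, 671]);
translate([375, 572, 0]) cube([48, 48, 671]);
translate([934, 572, 0]) cube([48, 48, 671]);
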